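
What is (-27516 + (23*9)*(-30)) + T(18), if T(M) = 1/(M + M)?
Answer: -1214135/36 ≈ -33726.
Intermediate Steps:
T(M) = 1/(2*M)
(-27516 + (23*9)*(-30)) + T(18) = (-27516 + (23*9)*(-30)) + (½)/18 = (-27516 + 207*(-30)) + (½)*(1/18) = (-27516 - 6210) + 1/36 = -33726 + 1/36 = -1214135/36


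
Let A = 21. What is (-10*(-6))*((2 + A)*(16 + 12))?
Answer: 38640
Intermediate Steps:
(-10*(-6))*((2 + A)*(16 + 12)) = (-10*(-6))*((2 + 21)*(16 + 12)) = 60*(23*28) = 60*644 = 38640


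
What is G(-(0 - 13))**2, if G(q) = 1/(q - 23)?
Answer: 1/100 ≈ 0.010000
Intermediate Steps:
G(q) = 1/(-23 + q)
G(-(0 - 13))**2 = (1/(-23 - (0 - 13)))**2 = (1/(-23 - 1*(-13)))**2 = (1/(-23 + 13))**2 = (1/(-10))**2 = (-1/10)**2 = 1/100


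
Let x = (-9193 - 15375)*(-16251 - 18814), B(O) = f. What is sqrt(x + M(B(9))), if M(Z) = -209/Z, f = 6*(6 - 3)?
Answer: sqrt(31013168702)/6 ≈ 29351.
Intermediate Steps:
f = 18 (f = 6*3 = 18)
B(O) = 18
x = 861476920 (x = -24568*(-35065) = 861476920)
sqrt(x + M(B(9))) = sqrt(861476920 - 209/18) = sqrt(15506584351/18) = sqrt(31013168702)/6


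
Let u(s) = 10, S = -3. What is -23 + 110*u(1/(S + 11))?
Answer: 1077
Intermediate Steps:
-23 + 110*u(1/(S + 11)) = -23 + 110*10 = -23 + 1100 = 1077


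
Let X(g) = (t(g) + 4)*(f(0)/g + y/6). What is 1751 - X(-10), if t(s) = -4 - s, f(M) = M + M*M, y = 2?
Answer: 5243/3 ≈ 1747.7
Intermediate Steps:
f(M) = M + M²
X(g) = -g/3 (X(g) = ((-4 - g) + 4)*((0*(1 + 0))/g + 2/6) = (-g)*((0*1)/g + 2*(⅙)) = (-g)*(0/g + ⅓) = (-g)*(0 + ⅓) = -g*(⅓) = -g/3)
1751 - X(-10) = 1751 - (-1)*(-10)/3 = 1751 - 1*10/3 = 1751 - 10/3 = 5243/3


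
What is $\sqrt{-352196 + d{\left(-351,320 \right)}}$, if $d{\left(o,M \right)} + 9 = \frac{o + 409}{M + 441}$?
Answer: $\frac{99 i \sqrt{20811067}}{761} \approx 593.47 i$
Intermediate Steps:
$d{\left(o,M \right)} = -9 + \frac{409 + o}{441 + M}$ ($d{\left(o,M \right)} = -9 + \frac{o + 409}{M + 441} = -9 + \frac{409 + o}{441 + M}$)
$\sqrt{-352196 + d{\left(-351,320 \right)}} = \sqrt{-352196 + \frac{-3560 - 351 - 2880}{441 + 320}} = \sqrt{-352196 + \frac{-3560 - 351 - 2880}{761}} = \sqrt{-352196 + \frac{1}{761} \left(-6791\right)} = \sqrt{-352196 - \frac{6791}{761}} = \sqrt{- \frac{268027947}{761}} = \frac{99 i \sqrt{20811067}}{761}$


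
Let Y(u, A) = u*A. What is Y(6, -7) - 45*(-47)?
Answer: 2073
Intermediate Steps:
Y(u, A) = A*u
Y(6, -7) - 45*(-47) = -7*6 - 45*(-47) = -42 + 2115 = 2073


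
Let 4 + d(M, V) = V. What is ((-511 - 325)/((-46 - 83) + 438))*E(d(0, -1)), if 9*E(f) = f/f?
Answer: -836/2781 ≈ -0.30061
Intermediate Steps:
d(M, V) = -4 + V
E(f) = 1/9 (E(f) = (f/f)/9 = (1/9)*1 = 1/9)
((-511 - 325)/((-46 - 83) + 438))*E(d(0, -1)) = ((-511 - 325)/((-46 - 83) + 438))*(1/9) = -836/(-129 + 438)*(1/9) = -836/309*(1/9) = -836*1/309*(1/9) = -836/309*1/9 = -836/2781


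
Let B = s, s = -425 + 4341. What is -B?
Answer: -3916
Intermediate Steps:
s = 3916
B = 3916
-B = -1*3916 = -3916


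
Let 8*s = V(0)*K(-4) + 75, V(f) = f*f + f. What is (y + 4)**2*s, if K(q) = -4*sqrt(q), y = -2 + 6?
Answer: 600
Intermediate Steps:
V(f) = f + f**2 (V(f) = f**2 + f = f + f**2)
y = 4
s = 75/8 (s = ((0*(1 + 0))*(-8*I) + 75)/8 = ((0*1)*(-8*I) + 75)/8 = (0*(-8*I) + 75)/8 = (0 + 75)/8 = (1/8)*75 = 75/8 ≈ 9.3750)
(y + 4)**2*s = (4 + 4)**2*(75/8) = 8**2*(75/8) = 64*(75/8) = 600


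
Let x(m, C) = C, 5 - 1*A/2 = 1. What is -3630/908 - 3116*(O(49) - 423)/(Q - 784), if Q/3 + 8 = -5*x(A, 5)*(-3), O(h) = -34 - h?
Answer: -65170739/24062 ≈ -2708.4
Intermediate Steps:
A = 8 (A = 10 - 2*1 = 10 - 2 = 8)
Q = 201 (Q = -24 + 3*(-5*5*(-3)) = -24 + 3*(-25*(-3)) = -24 + 3*75 = -24 + 225 = 201)
-3630/908 - 3116*(O(49) - 423)/(Q - 784) = -3630/908 - 3116*((-34 - 1*49) - 423)/(201 - 784) = -3630*1/908 - 3116/((-583/((-34 - 49) - 423))) = -1815/454 - 3116/((-583/(-83 - 423))) = -1815/454 - 3116/((-583/(-506))) = -1815/454 - 3116/((-583*(-1/506))) = -1815/454 - 3116/53/46 = -1815/454 - 3116*46/53 = -1815/454 - 143336/53 = -65170739/24062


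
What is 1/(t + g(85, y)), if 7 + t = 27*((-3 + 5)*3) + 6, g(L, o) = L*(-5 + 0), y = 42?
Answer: -1/264 ≈ -0.0037879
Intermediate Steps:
g(L, o) = -5*L (g(L, o) = L*(-5) = -5*L)
t = 161 (t = -7 + (27*((-3 + 5)*3) + 6) = -7 + (27*(2*3) + 6) = -7 + (27*6 + 6) = -7 + (162 + 6) = -7 + 168 = 161)
1/(t + g(85, y)) = 1/(161 - 5*85) = 1/(161 - 425) = 1/(-264) = -1/264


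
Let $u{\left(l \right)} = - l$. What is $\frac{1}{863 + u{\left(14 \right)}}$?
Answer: $\frac{1}{849} \approx 0.0011779$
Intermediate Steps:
$\frac{1}{863 + u{\left(14 \right)}} = \frac{1}{863 - 14} = \frac{1}{849}$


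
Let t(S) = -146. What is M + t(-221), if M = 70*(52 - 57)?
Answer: -496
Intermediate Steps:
M = -350 (M = 70*(-5) = -350)
M + t(-221) = -350 - 146 = -496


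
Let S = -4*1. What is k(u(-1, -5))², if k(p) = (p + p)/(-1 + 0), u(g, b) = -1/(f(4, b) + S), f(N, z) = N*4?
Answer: 1/36 ≈ 0.027778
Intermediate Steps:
f(N, z) = 4*N
S = -4
u(g, b) = -1/12 (u(g, b) = -1/(4*4 - 4) = -1/(16 - 4) = -1/12)
k(p) = -2*p (k(p) = (2*p)/(-1) = (2*p)*(-1) = -2*p)
k(u(-1, -5))² = (-2*(-1/12))² = (⅙)² = 1/36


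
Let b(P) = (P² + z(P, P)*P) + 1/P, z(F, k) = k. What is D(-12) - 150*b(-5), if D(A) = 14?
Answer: -7456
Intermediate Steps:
b(P) = 1/P + 2*P² (b(P) = (P² + P*P) + 1/P = (P² + P²) + 1/P = 2*P² + 1/P = 1/P + 2*P²)
D(-12) - 150*b(-5) = 14 - 150*(1 + 2*(-5)³)/(-5) = 14 - (-30)*(1 + 2*(-125)) = 14 - (-30)*(1 - 250) = 14 - (-30)*(-249) = 14 - 150*249/5 = 14 - 7470 = -7456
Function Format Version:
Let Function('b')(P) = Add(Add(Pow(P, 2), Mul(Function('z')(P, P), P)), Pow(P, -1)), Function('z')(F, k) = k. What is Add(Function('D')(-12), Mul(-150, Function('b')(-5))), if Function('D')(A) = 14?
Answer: -7456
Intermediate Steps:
Function('b')(P) = Add(Pow(P, -1), Mul(2, Pow(P, 2))) (Function('b')(P) = Add(Add(Pow(P, 2), Mul(P, P)), Pow(P, -1)) = Add(Add(Pow(P, 2), Pow(P, 2)), Pow(P, -1)) = Add(Mul(2, Pow(P, 2)), Pow(P, -1)) = Add(Pow(P, -1), Mul(2, Pow(P, 2))))
Add(Function('D')(-12), Mul(-150, Function('b')(-5))) = Add(14, Mul(-150, Mul(Pow(-5, -1), Add(1, Mul(2, Pow(-5, 3)))))) = Add(14, Mul(-150, Mul(Rational(-1, 5), Add(1, Mul(2, -125))))) = Add(14, Mul(-150, Mul(Rational(-1, 5), Add(1, -250)))) = Add(14, Mul(-150, Mul(Rational(-1, 5), -249))) = Add(14, Mul(-150, Rational(249, 5))) = Add(14, -7470) = -7456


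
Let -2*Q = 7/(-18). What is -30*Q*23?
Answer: -805/6 ≈ -134.17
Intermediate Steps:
Q = 7/36 (Q = -7/(2*(-18)) = -7*(-1)/(2*18) = -½*(-7/18) = 7/36 ≈ 0.19444)
-30*Q*23 = -30*7/36*23 = -35/6*23 = -805/6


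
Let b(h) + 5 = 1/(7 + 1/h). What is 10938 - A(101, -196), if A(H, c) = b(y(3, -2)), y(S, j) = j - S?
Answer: 372057/34 ≈ 10943.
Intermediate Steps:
b(h) = -5 + 1/(7 + 1/h)
A(H, c) = -165/34 (A(H, c) = (-5 - 34*(-2 - 1*3))/(1 + 7*(-2 - 1*3)) = (-5 - 34*(-2 - 3))/(1 + 7*(-2 - 3)) = (-5 - 34*(-5))/(1 + 7*(-5)) = (-5 + 170)/(1 - 35) = 165/(-34) = -1/34*165 = -165/34)
10938 - A(101, -196) = 10938 - 1*(-165/34) = 10938 + 165/34 = 372057/34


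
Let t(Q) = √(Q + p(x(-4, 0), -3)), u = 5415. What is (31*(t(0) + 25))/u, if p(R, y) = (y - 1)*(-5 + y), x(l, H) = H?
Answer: 155/1083 + 124*√2/5415 ≈ 0.17551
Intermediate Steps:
p(R, y) = (-1 + y)*(-5 + y)
t(Q) = √(32 + Q) (t(Q) = √(Q + (5 + (-3)² - 6*(-3))) = √(Q + (5 + 9 + 18)) = √(Q + 32) = √(32 + Q))
(31*(t(0) + 25))/u = (31*(√(32 + 0) + 25))/5415 = (31*(√32 + 25))*(1/5415) = (31*(4*√2 + 25))*(1/5415) = (31*(25 + 4*√2))*(1/5415) = (775 + 124*√2)*(1/5415) = 155/1083 + 124*√2/5415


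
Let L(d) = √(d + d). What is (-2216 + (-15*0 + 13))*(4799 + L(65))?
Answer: -10572197 - 2203*√130 ≈ -1.0597e+7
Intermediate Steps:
L(d) = √2*√d (L(d) = √(2*d) = √2*√d)
(-2216 + (-15*0 + 13))*(4799 + L(65)) = (-2216 + (-15*0 + 13))*(4799 + √2*√65) = (-2216 + (0 + 13))*(4799 + √130) = (-2216 + 13)*(4799 + √130) = -2203*(4799 + √130) = -10572197 - 2203*√130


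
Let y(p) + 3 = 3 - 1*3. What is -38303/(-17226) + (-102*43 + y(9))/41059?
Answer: 78793577/37225386 ≈ 2.1167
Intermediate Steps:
y(p) = -3 (y(p) = -3 + (3 - 1*3) = -3 + (3 - 3) = -3 + 0 = -3)
-38303/(-17226) + (-102*43 + y(9))/41059 = -38303/(-17226) + (-102*43 - 3)/41059 = -38303*(-1/17226) + (-4386 - 3)*(1/41059) = 38303/17226 - 4389*1/41059 = 38303/17226 - 231/2161 = 78793577/37225386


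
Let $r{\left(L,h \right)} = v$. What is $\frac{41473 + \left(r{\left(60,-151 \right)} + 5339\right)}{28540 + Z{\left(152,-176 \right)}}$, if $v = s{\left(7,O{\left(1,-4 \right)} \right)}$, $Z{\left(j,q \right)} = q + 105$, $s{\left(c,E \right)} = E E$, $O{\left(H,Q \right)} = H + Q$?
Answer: $\frac{46821}{28469} \approx 1.6446$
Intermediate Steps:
$s{\left(c,E \right)} = E^{2}$
$Z{\left(j,q \right)} = 105 + q$
$v = 9$ ($v = \left(1 - 4\right)^{2} = \left(-3\right)^{2} = 9$)
$r{\left(L,h \right)} = 9$
$\frac{41473 + \left(r{\left(60,-151 \right)} + 5339\right)}{28540 + Z{\left(152,-176 \right)}} = \frac{41473 + \left(9 + 5339\right)}{28540 + \left(105 - 176\right)} = \frac{41473 + 5348}{28540 - 71} = \frac{46821}{28469}$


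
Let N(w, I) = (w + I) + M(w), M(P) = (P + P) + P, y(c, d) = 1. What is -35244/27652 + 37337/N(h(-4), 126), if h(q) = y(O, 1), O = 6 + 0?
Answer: 256965251/898690 ≈ 285.93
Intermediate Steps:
O = 6
M(P) = 3*P (M(P) = 2*P + P = 3*P)
h(q) = 1
N(w, I) = I + 4*w (N(w, I) = (w + I) + 3*w = (I + w) + 3*w = I + 4*w)
-35244/27652 + 37337/N(h(-4), 126) = -35244/27652 + 37337/(126 + 4*1) = -35244*1/27652 + 37337/(126 + 4) = -8811/6913 + 37337/130 = 256965251/898690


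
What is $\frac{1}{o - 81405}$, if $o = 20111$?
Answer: $- \frac{1}{61294} \approx -1.6315 \cdot 10^{-5}$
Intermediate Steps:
$\frac{1}{o - 81405} = \frac{1}{20111 - 81405} = \frac{1}{-61294} = - \frac{1}{61294}$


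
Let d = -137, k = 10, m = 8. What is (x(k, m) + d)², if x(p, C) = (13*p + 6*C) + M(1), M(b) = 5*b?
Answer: 2116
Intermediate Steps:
x(p, C) = 5 + 6*C + 13*p (x(p, C) = (13*p + 6*C) + 5*1 = (6*C + 13*p) + 5 = 5 + 6*C + 13*p)
(x(k, m) + d)² = ((5 + 6*8 + 13*10) - 137)² = ((5 + 48 + 130) - 137)² = (183 - 137)² = 46² = 2116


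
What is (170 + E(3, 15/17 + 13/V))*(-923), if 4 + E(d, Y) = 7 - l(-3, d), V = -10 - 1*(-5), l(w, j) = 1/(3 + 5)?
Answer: -1276509/8 ≈ -1.5956e+5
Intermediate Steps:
l(w, j) = 1/8
V = -5 (V = -10 + 5 = -5)
E(d, Y) = 23/8 (E(d, Y) = -4 + (7 - 1*1/8) = -4 + (7 - 1/8) = -4 + 55/8 = 23/8)
(170 + E(3, 15/17 + 13/V))*(-923) = (170 + 23/8)*(-923) = (1383/8)*(-923) = -1276509/8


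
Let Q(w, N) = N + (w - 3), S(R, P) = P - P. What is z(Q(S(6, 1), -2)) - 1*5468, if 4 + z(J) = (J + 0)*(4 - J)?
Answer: -5517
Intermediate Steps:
S(R, P) = 0
Q(w, N) = -3 + N + w (Q(w, N) = N + (-3 + w) = -3 + N + w)
z(J) = -4 + J*(4 - J) (z(J) = -4 + (J + 0)*(4 - J) = -4 + J*(4 - J))
z(Q(S(6, 1), -2)) - 1*5468 = (-4 - (-3 - 2 + 0)² + 4*(-3 - 2 + 0)) - 1*5468 = (-4 - 1*(-5)² + 4*(-5)) - 5468 = (-4 - 1*25 - 20) - 5468 = (-4 - 25 - 20) - 5468 = -49 - 5468 = -5517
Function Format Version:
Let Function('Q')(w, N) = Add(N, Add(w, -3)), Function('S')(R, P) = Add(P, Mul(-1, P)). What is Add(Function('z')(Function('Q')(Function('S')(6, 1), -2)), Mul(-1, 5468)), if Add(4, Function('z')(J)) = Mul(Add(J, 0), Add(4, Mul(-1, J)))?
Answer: -5517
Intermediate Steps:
Function('S')(R, P) = 0
Function('Q')(w, N) = Add(-3, N, w) (Function('Q')(w, N) = Add(N, Add(-3, w)) = Add(-3, N, w))
Function('z')(J) = Add(-4, Mul(J, Add(4, Mul(-1, J)))) (Function('z')(J) = Add(-4, Mul(Add(J, 0), Add(4, Mul(-1, J)))) = Add(-4, Mul(J, Add(4, Mul(-1, J)))))
Add(Function('z')(Function('Q')(Function('S')(6, 1), -2)), Mul(-1, 5468)) = Add(Add(-4, Mul(-1, Pow(Add(-3, -2, 0), 2)), Mul(4, Add(-3, -2, 0))), Mul(-1, 5468)) = Add(Add(-4, Mul(-1, Pow(-5, 2)), Mul(4, -5)), -5468) = Add(Add(-4, Mul(-1, 25), -20), -5468) = Add(Add(-4, -25, -20), -5468) = Add(-49, -5468) = -5517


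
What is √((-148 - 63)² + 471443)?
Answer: 2*√128991 ≈ 718.31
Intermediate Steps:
√((-148 - 63)² + 471443) = √((-211)² + 471443) = √(44521 + 471443) = √515964 = 2*√128991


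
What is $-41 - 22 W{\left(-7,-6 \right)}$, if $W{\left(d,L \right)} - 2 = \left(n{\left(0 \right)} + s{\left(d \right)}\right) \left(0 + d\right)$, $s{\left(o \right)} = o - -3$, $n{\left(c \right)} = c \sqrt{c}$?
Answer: $-701$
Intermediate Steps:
$n{\left(c \right)} = c^{\frac{3}{2}}$
$s{\left(o \right)} = 3 + o$ ($s{\left(o \right)} = o + 3 = 3 + o$)
$W{\left(d,L \right)} = 2 + d \left(3 + d\right)$ ($W{\left(d,L \right)} = 2 + \left(0^{\frac{3}{2}} + \left(3 + d\right)\right) \left(0 + d\right) = 2 + \left(0 + \left(3 + d\right)\right) d = 2 + \left(3 + d\right) d = 2 + d \left(3 + d\right)$)
$-41 - 22 W{\left(-7,-6 \right)} = -41 - 22 \left(2 - 7 \left(3 - 7\right)\right) = -41 - 22 \left(2 - -28\right) = -41 - 22 \left(2 + 28\right) = -41 - 660 = -701$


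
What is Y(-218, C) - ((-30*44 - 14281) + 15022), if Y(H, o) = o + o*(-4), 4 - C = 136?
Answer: 975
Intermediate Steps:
C = -132 (C = 4 - 1*136 = 4 - 136 = -132)
Y(H, o) = -3*o (Y(H, o) = o - 4*o = -3*o)
Y(-218, C) - ((-30*44 - 14281) + 15022) = -3*(-132) - ((-30*44 - 14281) + 15022) = 396 - ((-1320 - 14281) + 15022) = 396 - (-15601 + 15022) = 396 - 1*(-579) = 396 + 579 = 975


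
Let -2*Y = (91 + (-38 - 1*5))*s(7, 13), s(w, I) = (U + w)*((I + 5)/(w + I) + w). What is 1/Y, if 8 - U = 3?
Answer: -5/11376 ≈ -0.00043952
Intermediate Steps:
U = 5 (U = 8 - 1*3 = 8 - 3 = 5)
s(w, I) = (5 + w)*(w + (5 + I)/(I + w)) (s(w, I) = (5 + w)*((I + 5)/(w + I) + w) = (5 + w)*((5 + I)/(I + w) + w) = (5 + w)*(w + (5 + I)/(I + w)))
Y = -11376/5 (Y = -(91 + (-38 - 1*5))*(25 + 7**3 + 5*13 + 5*7 + 5*7**2 + 13*7**2 + 6*13*7)/(13 + 7)/2 = -(91 + (-38 - 5))*(25 + 343 + 65 + 35 + 5*49 + 13*49 + 546)/20/2 = -(91 - 43)*(25 + 343 + 65 + 35 + 245 + 637 + 546)/20/2 = -24*(1/20)*1896 = -24*474/5 = -1/2*22752/5 = -11376/5 ≈ -2275.2)
1/Y = 1/(-11376/5) = -5/11376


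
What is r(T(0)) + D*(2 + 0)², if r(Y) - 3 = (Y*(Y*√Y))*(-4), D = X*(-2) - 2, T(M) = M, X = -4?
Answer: 27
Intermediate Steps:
D = 6 (D = -4*(-2) - 2 = 8 - 2 = 6)
r(Y) = 3 - 4*Y^(5/2) (r(Y) = 3 + (Y*(Y*√Y))*(-4) = 3 + (Y*Y^(3/2))*(-4) = 3 + Y^(5/2)*(-4) = 3 - 4*Y^(5/2))
r(T(0)) + D*(2 + 0)² = (3 - 4*0^(5/2)) + 6*(2 + 0)² = (3 - 4*0) + 6*2² = (3 + 0) + 6*4 = 3 + 24 = 27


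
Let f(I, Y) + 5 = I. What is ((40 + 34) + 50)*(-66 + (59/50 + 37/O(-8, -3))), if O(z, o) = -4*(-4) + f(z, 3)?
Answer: -488126/75 ≈ -6508.3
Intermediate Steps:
f(I, Y) = -5 + I
O(z, o) = 11 + z (O(z, o) = -4*(-4) + (-5 + z) = 16 + (-5 + z) = 11 + z)
((40 + 34) + 50)*(-66 + (59/50 + 37/O(-8, -3))) = ((40 + 34) + 50)*(-66 + (59/50 + 37/(11 - 8))) = (74 + 50)*(-66 + (59*(1/50) + 37/3)) = 124*(-66 + (59/50 + 37*(⅓))) = 124*(-66 + (59/50 + 37/3)) = 124*(-66 + 2027/150) = 124*(-7873/150) = -488126/75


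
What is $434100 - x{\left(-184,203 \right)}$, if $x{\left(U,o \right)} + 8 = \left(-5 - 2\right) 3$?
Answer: $434129$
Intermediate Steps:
$x{\left(U,o \right)} = -29$ ($x{\left(U,o \right)} = -8 + \left(-5 - 2\right) 3 = -8 - 21 = -29$)
$434100 - x{\left(-184,203 \right)} = 434100 - -29 = 434100 + 29 = 434129$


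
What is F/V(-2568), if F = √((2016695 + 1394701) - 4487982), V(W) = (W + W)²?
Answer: I*√1076586/26378496 ≈ 3.9335e-5*I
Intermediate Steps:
V(W) = 4*W² (V(W) = (2*W)² = 4*W²)
F = I*√1076586 (F = √(3411396 - 4487982) = √(-1076586) = I*√1076586 ≈ 1037.6*I)
F/V(-2568) = (I*√1076586)/((4*(-2568)²)) = (I*√1076586)/((4*6594624)) = (I*√1076586)/26378496 = (I*√1076586)*(1/26378496) = I*√1076586/26378496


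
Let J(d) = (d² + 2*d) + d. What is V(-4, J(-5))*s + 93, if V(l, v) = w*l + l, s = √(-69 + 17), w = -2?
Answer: 93 + 8*I*√13 ≈ 93.0 + 28.844*I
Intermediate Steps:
s = 2*I*√13 (s = √(-52) = 2*I*√13 ≈ 7.2111*I)
J(d) = d² + 3*d
V(l, v) = -l (V(l, v) = -2*l + l = -l)
V(-4, J(-5))*s + 93 = (-1*(-4))*(2*I*√13) + 93 = 4*(2*I*√13) + 93 = 8*I*√13 + 93 = 93 + 8*I*√13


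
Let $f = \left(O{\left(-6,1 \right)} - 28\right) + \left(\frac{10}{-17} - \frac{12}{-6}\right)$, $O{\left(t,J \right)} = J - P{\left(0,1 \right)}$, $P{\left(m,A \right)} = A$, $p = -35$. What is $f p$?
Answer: $\frac{15820}{17} \approx 930.59$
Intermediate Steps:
$O{\left(t,J \right)} = -1 + J$ ($O{\left(t,J \right)} = J - 1 = -1 + J$)
$f = - \frac{452}{17}$ ($f = \left(\left(-1 + 1\right) - 28\right) + \left(\frac{10}{-17} - \frac{12}{-6}\right) = \left(0 - 28\right) + \left(10 \left(- \frac{1}{17}\right) - -2\right) = -28 + \left(- \frac{10}{17} + 2\right) = -28 + \frac{24}{17} = - \frac{452}{17} \approx -26.588$)
$f p = \left(- \frac{452}{17}\right) \left(-35\right) = \frac{15820}{17}$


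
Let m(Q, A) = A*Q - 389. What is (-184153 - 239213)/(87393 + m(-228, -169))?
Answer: -211683/62768 ≈ -3.3725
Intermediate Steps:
m(Q, A) = -389 + A*Q
(-184153 - 239213)/(87393 + m(-228, -169)) = (-184153 - 239213)/(87393 + (-389 - 169*(-228))) = -423366/(87393 + (-389 + 38532)) = -423366/(87393 + 38143) = -423366/125536 = -423366*1/125536 = -211683/62768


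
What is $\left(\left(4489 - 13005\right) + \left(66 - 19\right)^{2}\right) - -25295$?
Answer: $18988$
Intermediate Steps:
$\left(\left(4489 - 13005\right) + \left(66 - 19\right)^{2}\right) - -25295 = \left(-8516 + 47^{2}\right) + 25295 = \left(-8516 + 2209\right) + 25295 = -6307 + 25295 = 18988$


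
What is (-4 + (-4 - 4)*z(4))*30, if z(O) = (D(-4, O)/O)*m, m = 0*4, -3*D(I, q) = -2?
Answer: -120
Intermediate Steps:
D(I, q) = ⅔ (D(I, q) = -⅓*(-2) = ⅔)
m = 0
z(O) = 0 (z(O) = (2/(3*O))*0 = 0)
(-4 + (-4 - 4)*z(4))*30 = (-4 + (-4 - 4)*0)*30 = (-4 - 8*0)*30 = (-4 + 0)*30 = -4*30 = -120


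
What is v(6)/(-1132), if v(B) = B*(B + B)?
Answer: -18/283 ≈ -0.063604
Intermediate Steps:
v(B) = 2*B**2 (v(B) = B*(2*B) = 2*B**2)
v(6)/(-1132) = (2*6**2)/(-1132) = (2*36)*(-1/1132) = 72*(-1/1132) = -18/283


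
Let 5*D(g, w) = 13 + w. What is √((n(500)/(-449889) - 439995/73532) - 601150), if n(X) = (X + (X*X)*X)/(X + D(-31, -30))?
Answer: I*√1014015357434848179401366861020965/41070356912442 ≈ 775.34*I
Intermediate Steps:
D(g, w) = 13/5 + w/5 (D(g, w) = (13 + w)/5 = 13/5 + w/5)
n(X) = (X + X³)/(-17/5 + X) (n(X) = (X + (X*X)*X)/(X + (13/5 + (⅕)*(-30))) = (X + X²*X)/(X + (13/5 - 6)) = (X + X³)/(X - 17/5) = (X + X³)/(-17/5 + X))
√((n(500)/(-449889) - 439995/73532) - 601150) = √(((5*500*(1 + 500²)/(-17 + 5*500))/(-449889) - 439995/73532) - 601150) = √(((5*500*(1 + 250000)/(-17 + 2500))*(-1/449889) - 439995*1/73532) - 601150) = √(((5*500*250001/2483)*(-1/449889) - 439995/73532) - 601150) = √(((5*500*(1/2483)*250001)*(-1/449889) - 439995/73532) - 601150) = √(((625002500/2483)*(-1/449889) - 439995/73532) - 601150) = √((-625002500/1117074387 - 439995/73532) - 601150) = √(-537464828738065/82140713824884 - 601150) = √(-49379427580657754665/82140713824884) = I*√1014015357434848179401366861020965/41070356912442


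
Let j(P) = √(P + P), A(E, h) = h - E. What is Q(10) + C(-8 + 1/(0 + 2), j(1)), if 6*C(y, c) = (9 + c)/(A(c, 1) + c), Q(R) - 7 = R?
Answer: 37/2 + √2/6 ≈ 18.736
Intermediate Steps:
Q(R) = 7 + R
j(P) = √2*√P (j(P) = √(2*P) = √2*√P)
C(y, c) = 3/2 + c/6 (C(y, c) = ((9 + c)/((1 - c) + c))/6 = ((9 + c)/1)/6 = ((9 + c)*1)/6 = (9 + c)/6 = 3/2 + c/6)
Q(10) + C(-8 + 1/(0 + 2), j(1)) = (7 + 10) + (3/2 + (√2*√1)/6) = 17 + (3/2 + (√2*1)/6) = 17 + (3/2 + √2/6) = 37/2 + √2/6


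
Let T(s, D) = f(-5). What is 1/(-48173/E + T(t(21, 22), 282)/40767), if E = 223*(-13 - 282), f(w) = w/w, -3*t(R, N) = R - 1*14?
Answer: 2681857095/1963934476 ≈ 1.3656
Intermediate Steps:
t(R, N) = 14/3 - R/3 (t(R, N) = -(R - 1*14)/3 = -(R - 14)/3 = -(-14 + R)/3 = 14/3 - R/3)
f(w) = 1
T(s, D) = 1
E = -65785 (E = 223*(-295) = -65785)
1/(-48173/E + T(t(21, 22), 282)/40767) = 1/(-48173/(-65785) + 1/40767) = 1/(-48173*(-1/65785) + 1*(1/40767)) = 1/(48173/65785 + 1/40767) = 1/(1963934476/2681857095) = 2681857095/1963934476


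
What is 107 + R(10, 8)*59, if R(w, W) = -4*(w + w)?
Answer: -4613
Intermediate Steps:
R(w, W) = -8*w
107 + R(10, 8)*59 = 107 - 8*10*59 = 107 - 80*59 = 107 - 4720 = -4613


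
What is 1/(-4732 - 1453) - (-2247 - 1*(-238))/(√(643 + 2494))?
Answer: -1/6185 + 2009*√3137/3137 ≈ 35.869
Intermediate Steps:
1/(-4732 - 1453) - (-2247 - 1*(-238))/(√(643 + 2494)) = 1/(-6185) - (-2247 + 238)/(√3137) = -1/6185 - (-2009)*√3137/3137 = -1/6185 + 2009*√3137/3137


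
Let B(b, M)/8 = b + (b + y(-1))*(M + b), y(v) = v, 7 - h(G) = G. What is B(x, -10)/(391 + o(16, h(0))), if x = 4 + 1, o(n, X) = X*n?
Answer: -120/503 ≈ -0.23857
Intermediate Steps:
h(G) = 7 - G
x = 5
B(b, M) = 8*b + 8*(-1 + b)*(M + b) (B(b, M) = 8*(b + (b - 1)*(M + b)) = 8*(b + (-1 + b)*(M + b)) = 8*b + 8*(-1 + b)*(M + b))
B(x, -10)/(391 + o(16, h(0))) = (-8*(-10) + 8*5² + 8*(-10)*5)/(391 + (7 - 1*0)*16) = (80 + 8*25 - 400)/(391 + (7 + 0)*16) = (80 + 200 - 400)/(391 + 7*16) = -120/(391 + 112) = -120/503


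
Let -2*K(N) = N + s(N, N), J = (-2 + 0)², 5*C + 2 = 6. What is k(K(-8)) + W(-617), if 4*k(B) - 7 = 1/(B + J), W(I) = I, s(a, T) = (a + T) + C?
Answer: -191953/312 ≈ -615.23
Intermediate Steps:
C = ⅘ (C = -⅖ + (⅕)*6 = -⅖ + 6/5 = ⅘ ≈ 0.80000)
s(a, T) = ⅘ + T + a (s(a, T) = (a + T) + ⅘ = (T + a) + ⅘ = ⅘ + T + a)
J = 4 (J = (-2)² = 4)
K(N) = -⅖ - 3*N/2 (K(N) = -(N + (⅘ + N + N))/2 = -(N + (⅘ + 2*N))/2 = -(⅘ + 3*N)/2 = -⅖ - 3*N/2)
k(B) = 7/4 + 1/(4*(4 + B)) (k(B) = 7/4 + 1/(4*(B + 4)) = 7/4 + 1/(4*(4 + B)))
k(K(-8)) + W(-617) = (29 + 7*(-⅖ - 3/2*(-8)))/(4*(4 + (-⅖ - 3/2*(-8)))) - 617 = (29 + 7*(-⅖ + 12))/(4*(4 + (-⅖ + 12))) - 617 = (29 + 7*(58/5))/(4*(4 + 58/5)) - 617 = (29 + 406/5)/(4*(78/5)) - 617 = (¼)*(5/78)*(551/5) - 617 = 551/312 - 617 = -191953/312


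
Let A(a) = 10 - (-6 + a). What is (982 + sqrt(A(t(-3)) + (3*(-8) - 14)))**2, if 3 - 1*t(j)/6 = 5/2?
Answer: 964299 + 9820*I ≈ 9.643e+5 + 9820.0*I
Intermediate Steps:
t(j) = 3 (t(j) = 18 - 30/2 = 18 - 6*5/2 = 18 - 15 = 3)
A(a) = 16 - a (A(a) = 10 + (6 - a) = 16 - a)
(982 + sqrt(A(t(-3)) + (3*(-8) - 14)))**2 = (982 + sqrt((16 - 1*3) + (3*(-8) - 14)))**2 = (982 + sqrt((16 - 3) + (-24 - 14)))**2 = (982 + sqrt(13 - 38))**2 = (982 + sqrt(-25))**2 = (982 + 5*I)**2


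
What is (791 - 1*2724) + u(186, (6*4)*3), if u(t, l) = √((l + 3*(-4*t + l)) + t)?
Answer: -1933 + I*√1758 ≈ -1933.0 + 41.929*I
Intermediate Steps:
u(t, l) = √(-11*t + 4*l) (u(t, l) = √((l + 3*(l - 4*t)) + t) = √((l + (-12*t + 3*l)) + t) = √((-12*t + 4*l) + t) = √(-11*t + 4*l))
(791 - 1*2724) + u(186, (6*4)*3) = (791 - 1*2724) + √(-11*186 + 4*((6*4)*3)) = (791 - 2724) + √(-2046 + 4*(24*3)) = -1933 + √(-2046 + 4*72) = -1933 + √(-2046 + 288) = -1933 + √(-1758) = -1933 + I*√1758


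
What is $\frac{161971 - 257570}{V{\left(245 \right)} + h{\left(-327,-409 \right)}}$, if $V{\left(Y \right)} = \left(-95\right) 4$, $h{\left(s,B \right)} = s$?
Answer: $\frac{13657}{101} \approx 135.22$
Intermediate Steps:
$V{\left(Y \right)} = -380$
$\frac{161971 - 257570}{V{\left(245 \right)} + h{\left(-327,-409 \right)}} = \frac{161971 - 257570}{-380 - 327} = - \frac{95599}{-707} = \left(-95599\right) \left(- \frac{1}{707}\right) = \frac{13657}{101}$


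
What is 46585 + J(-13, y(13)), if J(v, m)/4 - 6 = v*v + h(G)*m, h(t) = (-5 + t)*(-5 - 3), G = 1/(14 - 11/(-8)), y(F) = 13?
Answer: 6068567/123 ≈ 49338.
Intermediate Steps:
G = 8/123 (G = 1/(14 - 11*(-⅛)) = 1/(14 + 11/8) = 1/(123/8) = 8/123 ≈ 0.065041)
h(t) = 40 - 8*t (h(t) = (-5 + t)*(-8) = 40 - 8*t)
J(v, m) = 24 + 4*v² + 19424*m/123 (J(v, m) = 24 + 4*(v*v + (40 - 8*8/123)*m) = 24 + 4*(v² + (40 - 64/123)*m) = 24 + 4*(v² + 4856*m/123) = 24 + (4*v² + 19424*m/123) = 24 + 4*v² + 19424*m/123)
46585 + J(-13, y(13)) = 46585 + (24 + 4*(-13)² + (19424/123)*13) = 46585 + (24 + 4*169 + 252512/123) = 46585 + (24 + 676 + 252512/123) = 46585 + 338612/123 = 6068567/123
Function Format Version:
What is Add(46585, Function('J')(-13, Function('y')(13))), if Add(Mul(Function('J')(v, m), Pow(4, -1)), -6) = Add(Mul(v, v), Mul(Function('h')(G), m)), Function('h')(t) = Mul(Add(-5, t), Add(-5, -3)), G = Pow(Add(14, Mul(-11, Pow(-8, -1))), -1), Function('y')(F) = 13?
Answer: Rational(6068567, 123) ≈ 49338.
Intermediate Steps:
G = Rational(8, 123) (G = Pow(Add(14, Mul(-11, Rational(-1, 8))), -1) = Pow(Add(14, Rational(11, 8)), -1) = Pow(Rational(123, 8), -1) = Rational(8, 123) ≈ 0.065041)
Function('h')(t) = Add(40, Mul(-8, t)) (Function('h')(t) = Mul(Add(-5, t), -8) = Add(40, Mul(-8, t)))
Function('J')(v, m) = Add(24, Mul(4, Pow(v, 2)), Mul(Rational(19424, 123), m)) (Function('J')(v, m) = Add(24, Mul(4, Add(Mul(v, v), Mul(Add(40, Mul(-8, Rational(8, 123))), m)))) = Add(24, Mul(4, Add(Pow(v, 2), Mul(Add(40, Rational(-64, 123)), m)))) = Add(24, Mul(4, Add(Pow(v, 2), Mul(Rational(4856, 123), m)))) = Add(24, Add(Mul(4, Pow(v, 2)), Mul(Rational(19424, 123), m))) = Add(24, Mul(4, Pow(v, 2)), Mul(Rational(19424, 123), m)))
Add(46585, Function('J')(-13, Function('y')(13))) = Add(46585, Add(24, Mul(4, Pow(-13, 2)), Mul(Rational(19424, 123), 13))) = Add(46585, Add(24, Mul(4, 169), Rational(252512, 123))) = Add(46585, Add(24, 676, Rational(252512, 123))) = Add(46585, Rational(338612, 123)) = Rational(6068567, 123)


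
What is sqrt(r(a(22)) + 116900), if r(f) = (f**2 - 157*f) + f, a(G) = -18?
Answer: 44*sqrt(62) ≈ 346.46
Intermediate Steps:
r(f) = f**2 - 156*f
sqrt(r(a(22)) + 116900) = sqrt(-18*(-156 - 18) + 116900) = sqrt(-18*(-174) + 116900) = sqrt(3132 + 116900) = sqrt(120032) = 44*sqrt(62)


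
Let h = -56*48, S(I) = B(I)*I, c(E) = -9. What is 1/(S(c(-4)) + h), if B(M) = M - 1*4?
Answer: -1/2571 ≈ -0.00038895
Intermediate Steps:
B(M) = -4 + M (B(M) = M - 4 = -4 + M)
S(I) = I*(-4 + I) (S(I) = (-4 + I)*I = I*(-4 + I))
h = -2688
1/(S(c(-4)) + h) = 1/(-9*(-4 - 9) - 2688) = 1/(-9*(-13) - 2688) = 1/(117 - 2688) = 1/(-2571) = -1/2571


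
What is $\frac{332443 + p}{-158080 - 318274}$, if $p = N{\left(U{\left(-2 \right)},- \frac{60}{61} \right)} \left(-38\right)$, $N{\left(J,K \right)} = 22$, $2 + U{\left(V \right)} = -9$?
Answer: $- \frac{331607}{476354} \approx -0.69614$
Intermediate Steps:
$U{\left(V \right)} = -11$ ($U{\left(V \right)} = -2 - 9 = -11$)
$p = -836$ ($p = 22 \left(-38\right) = -836$)
$\frac{332443 + p}{-158080 - 318274} = \frac{332443 - 836}{-158080 - 318274} = \frac{331607}{-476354} = 331607 \left(- \frac{1}{476354}\right) = - \frac{331607}{476354}$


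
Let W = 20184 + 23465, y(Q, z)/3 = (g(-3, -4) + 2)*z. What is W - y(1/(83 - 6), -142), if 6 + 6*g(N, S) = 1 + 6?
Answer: 44572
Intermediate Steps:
g(N, S) = ⅙ (g(N, S) = -1 + (1 + 6)/6 = -1 + (⅙)*7 = -1 + 7/6 = ⅙)
y(Q, z) = 13*z/2 (y(Q, z) = 3*((⅙ + 2)*z) = 3*(13*z/6) = 13*z/2)
W = 43649
W - y(1/(83 - 6), -142) = 43649 - 13*(-142)/2 = 43649 - 1*(-923) = 43649 + 923 = 44572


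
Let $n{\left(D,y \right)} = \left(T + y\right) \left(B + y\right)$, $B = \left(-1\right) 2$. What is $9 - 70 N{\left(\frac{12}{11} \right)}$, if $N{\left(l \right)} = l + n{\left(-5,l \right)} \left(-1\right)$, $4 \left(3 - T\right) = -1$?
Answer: $- \frac{41576}{121} \approx -343.6$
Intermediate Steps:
$B = -2$
$T = \frac{13}{4}$ ($T = 3 - - \frac{1}{4} = 3 + \frac{1}{4} = \frac{13}{4} \approx 3.25$)
$n{\left(D,y \right)} = \left(-2 + y\right) \left(\frac{13}{4} + y\right)$ ($n{\left(D,y \right)} = \left(\frac{13}{4} + y\right) \left(-2 + y\right) = \left(-2 + y\right) \left(\frac{13}{4} + y\right)$)
$N{\left(l \right)} = \frac{13}{2} - l^{2} - \frac{l}{4}$ ($N{\left(l \right)} = l + \left(- \frac{13}{2} + l^{2} + \frac{5 l}{4}\right) \left(-1\right) = l - \left(- \frac{13}{2} + l^{2} + \frac{5 l}{4}\right) = \frac{13}{2} - l^{2} - \frac{l}{4}$)
$9 - 70 N{\left(\frac{12}{11} \right)} = 9 - 70 \left(\frac{13}{2} - \left(\frac{12}{11}\right)^{2} - \frac{12 \cdot \frac{1}{11}}{4}\right) = 9 - 70 \left(\frac{13}{2} - \left(12 \cdot \frac{1}{11}\right)^{2} - \frac{12 \cdot \frac{1}{11}}{4}\right) = 9 - 70 \left(\frac{13}{2} - \left(\frac{12}{11}\right)^{2} - \frac{3}{11}\right) = 9 - 70 \left(\frac{13}{2} - \frac{144}{121} - \frac{3}{11}\right) = 9 - \frac{42665}{121} = - \frac{41576}{121}$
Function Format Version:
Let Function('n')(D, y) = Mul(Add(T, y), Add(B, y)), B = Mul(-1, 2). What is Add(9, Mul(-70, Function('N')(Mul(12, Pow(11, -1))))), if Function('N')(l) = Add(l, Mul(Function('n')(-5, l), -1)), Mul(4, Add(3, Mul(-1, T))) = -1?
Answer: Rational(-41576, 121) ≈ -343.60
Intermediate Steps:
B = -2
T = Rational(13, 4) (T = Add(3, Mul(Rational(-1, 4), -1)) = Add(3, Rational(1, 4)) = Rational(13, 4) ≈ 3.2500)
Function('n')(D, y) = Mul(Add(-2, y), Add(Rational(13, 4), y)) (Function('n')(D, y) = Mul(Add(Rational(13, 4), y), Add(-2, y)) = Mul(Add(-2, y), Add(Rational(13, 4), y)))
Function('N')(l) = Add(Rational(13, 2), Mul(-1, Pow(l, 2)), Mul(Rational(-1, 4), l)) (Function('N')(l) = Add(l, Mul(Add(Rational(-13, 2), Pow(l, 2), Mul(Rational(5, 4), l)), -1)) = Add(l, Add(Rational(13, 2), Mul(-1, Pow(l, 2)), Mul(Rational(-5, 4), l))) = Add(Rational(13, 2), Mul(-1, Pow(l, 2)), Mul(Rational(-1, 4), l)))
Add(9, Mul(-70, Function('N')(Mul(12, Pow(11, -1))))) = Add(9, Mul(-70, Add(Rational(13, 2), Mul(-1, Pow(Mul(12, Pow(11, -1)), 2)), Mul(Rational(-1, 4), Mul(12, Pow(11, -1)))))) = Add(9, Mul(-70, Add(Rational(13, 2), Mul(-1, Pow(Mul(12, Rational(1, 11)), 2)), Mul(Rational(-1, 4), Mul(12, Rational(1, 11)))))) = Add(9, Mul(-70, Add(Rational(13, 2), Mul(-1, Pow(Rational(12, 11), 2)), Mul(Rational(-1, 4), Rational(12, 11))))) = Add(9, Mul(-70, Add(Rational(13, 2), Mul(-1, Rational(144, 121)), Rational(-3, 11)))) = Add(9, Mul(-70, Add(Rational(13, 2), Rational(-144, 121), Rational(-3, 11)))) = Add(9, Mul(-70, Rational(1219, 242))) = Add(9, Rational(-42665, 121)) = Rational(-41576, 121)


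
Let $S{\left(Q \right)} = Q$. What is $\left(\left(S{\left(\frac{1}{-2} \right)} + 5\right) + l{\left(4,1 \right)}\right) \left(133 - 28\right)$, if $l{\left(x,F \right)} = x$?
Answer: $\frac{1785}{2} \approx 892.5$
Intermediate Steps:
$\left(\left(S{\left(\frac{1}{-2} \right)} + 5\right) + l{\left(4,1 \right)}\right) \left(133 - 28\right) = \left(\left(\frac{1}{-2} + 5\right) + 4\right) \left(133 - 28\right) = \left(\left(- \frac{1}{2} + 5\right) + 4\right) 105 = \left(\frac{9}{2} + 4\right) 105 = \frac{17}{2} \cdot 105 = \frac{1785}{2}$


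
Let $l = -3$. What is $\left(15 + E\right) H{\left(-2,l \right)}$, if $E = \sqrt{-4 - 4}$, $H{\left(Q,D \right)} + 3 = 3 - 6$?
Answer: $-90 - 12 i \sqrt{2} \approx -90.0 - 16.971 i$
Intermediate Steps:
$H{\left(Q,D \right)} = -6$ ($H{\left(Q,D \right)} = -3 + \left(3 - 6\right) = -3 - 3 = -6$)
$E = 2 i \sqrt{2}$ ($E = \sqrt{-8} = 2 i \sqrt{2} \approx 2.8284 i$)
$\left(15 + E\right) H{\left(-2,l \right)} = \left(15 + 2 i \sqrt{2}\right) \left(-6\right) = -90 - 12 i \sqrt{2}$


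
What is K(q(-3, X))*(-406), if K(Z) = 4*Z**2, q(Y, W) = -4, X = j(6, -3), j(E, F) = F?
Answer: -25984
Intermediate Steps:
X = -3
K(q(-3, X))*(-406) = (4*(-4)**2)*(-406) = (4*16)*(-406) = 64*(-406) = -25984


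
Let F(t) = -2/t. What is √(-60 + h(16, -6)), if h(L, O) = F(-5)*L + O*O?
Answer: 2*I*√110/5 ≈ 4.1952*I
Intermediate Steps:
h(L, O) = O² + 2*L/5 (h(L, O) = (-2/(-5))*L + O*O = (-2*(-⅕))*L + O² = 2*L/5 + O² = O² + 2*L/5)
√(-60 + h(16, -6)) = √(-60 + ((-6)² + (⅖)*16)) = √(-60 + (36 + 32/5)) = √(-60 + 212/5) = √(-88/5) = 2*I*√110/5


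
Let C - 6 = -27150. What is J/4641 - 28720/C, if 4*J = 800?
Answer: 444610/403767 ≈ 1.1012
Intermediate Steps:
C = -27144 (C = 6 - 27150 = -27144)
J = 200 (J = (1/4)*800 = 200)
J/4641 - 28720/C = 200/4641 - 28720/(-27144) = 200*(1/4641) - 28720*(-1/27144) = 200/4641 + 3590/3393 = 444610/403767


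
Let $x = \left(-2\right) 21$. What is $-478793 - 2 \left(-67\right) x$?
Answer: $-484421$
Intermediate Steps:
$x = -42$
$-478793 - 2 \left(-67\right) x = -478793 - 2 \left(-67\right) \left(-42\right) = -478793 - \left(-134\right) \left(-42\right) = -478793 - 5628 = -484421$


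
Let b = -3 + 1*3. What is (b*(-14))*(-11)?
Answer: 0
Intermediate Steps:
b = 0 (b = -3 + 3 = 0)
(b*(-14))*(-11) = (0*(-14))*(-11) = 0*(-11) = 0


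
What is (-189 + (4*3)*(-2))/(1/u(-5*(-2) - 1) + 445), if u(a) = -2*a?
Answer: -3834/8009 ≈ -0.47871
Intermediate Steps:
(-189 + (4*3)*(-2))/(1/u(-5*(-2) - 1) + 445) = (-189 + (4*3)*(-2))/(1/(-2*(-5*(-2) - 1)) + 445) = (-189 + 12*(-2))/(1/(-2*(10 - 1)) + 445) = (-189 - 24)/(1/(-2*9) + 445) = -213/(1/(-18) + 445) = -213/(-1/18 + 445) = -213/8009/18 = -213*18/8009 = -3834/8009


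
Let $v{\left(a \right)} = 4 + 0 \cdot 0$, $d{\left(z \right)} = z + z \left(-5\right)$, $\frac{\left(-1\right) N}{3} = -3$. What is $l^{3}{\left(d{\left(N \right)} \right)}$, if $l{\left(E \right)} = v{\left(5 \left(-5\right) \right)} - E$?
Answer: $64000$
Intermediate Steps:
$N = 9$ ($N = \left(-3\right) \left(-3\right) = 9$)
$d{\left(z \right)} = - 4 z$ ($d{\left(z \right)} = z - 5 z = - 4 z$)
$v{\left(a \right)} = 4$ ($v{\left(a \right)} = 4 + 0 = 4$)
$l{\left(E \right)} = 4 - E$
$l^{3}{\left(d{\left(N \right)} \right)} = \left(4 - \left(-4\right) 9\right)^{3} = \left(4 - -36\right)^{3} = \left(4 + 36\right)^{3} = 40^{3} = 64000$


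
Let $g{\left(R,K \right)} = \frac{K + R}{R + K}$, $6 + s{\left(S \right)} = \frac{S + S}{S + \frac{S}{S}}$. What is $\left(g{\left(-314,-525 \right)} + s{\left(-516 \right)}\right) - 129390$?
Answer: $- \frac{66637393}{515} \approx -1.2939 \cdot 10^{5}$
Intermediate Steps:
$s{\left(S \right)} = -6 + \frac{2 S}{1 + S}$ ($s{\left(S \right)} = -6 + \frac{S + S}{S + \frac{S}{S}} = -6 + \frac{2 S}{S + 1} = -6 + \frac{2 S}{1 + S}$)
$g{\left(R,K \right)} = 1$ ($g{\left(R,K \right)} = \frac{K + R}{K + R} = 1$)
$\left(g{\left(-314,-525 \right)} + s{\left(-516 \right)}\right) - 129390 = \left(1 + \frac{2 \left(-3 - -1032\right)}{1 - 516}\right) - 129390 = \left(1 + \frac{2 \left(-3 + 1032\right)}{-515}\right) - 129390 = \left(1 + 2 \left(- \frac{1}{515}\right) 1029\right) - 129390 = \left(1 - \frac{2058}{515}\right) - 129390 = - \frac{1543}{515} - 129390 = - \frac{66637393}{515}$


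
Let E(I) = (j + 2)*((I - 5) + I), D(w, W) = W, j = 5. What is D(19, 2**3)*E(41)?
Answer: 4312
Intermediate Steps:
E(I) = -35 + 14*I (E(I) = (5 + 2)*((I - 5) + I) = 7*((-5 + I) + I) = 7*(-5 + 2*I) = -35 + 14*I)
D(19, 2**3)*E(41) = 2**3*(-35 + 14*41) = 8*(-35 + 574) = 8*539 = 4312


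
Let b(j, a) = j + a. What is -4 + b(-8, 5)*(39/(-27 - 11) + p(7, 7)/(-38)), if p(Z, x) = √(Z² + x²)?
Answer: -35/38 + 21*√2/38 ≈ -0.13951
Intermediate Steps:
b(j, a) = a + j
-4 + b(-8, 5)*(39/(-27 - 11) + p(7, 7)/(-38)) = -4 + (5 - 8)*(39/(-27 - 11) + √(7² + 7²)/(-38)) = -4 - 3*(39/(-38) + √(49 + 49)*(-1/38)) = -4 - 3*(39*(-1/38) + √98*(-1/38)) = -4 - 3*(-39/38 + (7*√2)*(-1/38)) = -4 - 3*(-39/38 - 7*√2/38) = -4 + (117/38 + 21*√2/38) = -35/38 + 21*√2/38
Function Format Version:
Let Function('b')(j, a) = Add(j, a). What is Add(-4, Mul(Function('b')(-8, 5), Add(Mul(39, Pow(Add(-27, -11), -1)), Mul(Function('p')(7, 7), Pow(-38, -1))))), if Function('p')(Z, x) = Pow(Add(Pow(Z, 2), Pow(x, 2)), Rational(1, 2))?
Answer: Add(Rational(-35, 38), Mul(Rational(21, 38), Pow(2, Rational(1, 2)))) ≈ -0.13951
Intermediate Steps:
Function('b')(j, a) = Add(a, j)
Add(-4, Mul(Function('b')(-8, 5), Add(Mul(39, Pow(Add(-27, -11), -1)), Mul(Function('p')(7, 7), Pow(-38, -1))))) = Add(-4, Mul(Add(5, -8), Add(Mul(39, Pow(Add(-27, -11), -1)), Mul(Pow(Add(Pow(7, 2), Pow(7, 2)), Rational(1, 2)), Pow(-38, -1))))) = Add(-4, Mul(-3, Add(Mul(39, Pow(-38, -1)), Mul(Pow(Add(49, 49), Rational(1, 2)), Rational(-1, 38))))) = Add(-4, Mul(-3, Add(Mul(39, Rational(-1, 38)), Mul(Pow(98, Rational(1, 2)), Rational(-1, 38))))) = Add(-4, Mul(-3, Add(Rational(-39, 38), Mul(Mul(7, Pow(2, Rational(1, 2))), Rational(-1, 38))))) = Add(-4, Mul(-3, Add(Rational(-39, 38), Mul(Rational(-7, 38), Pow(2, Rational(1, 2)))))) = Add(-4, Add(Rational(117, 38), Mul(Rational(21, 38), Pow(2, Rational(1, 2))))) = Add(Rational(-35, 38), Mul(Rational(21, 38), Pow(2, Rational(1, 2))))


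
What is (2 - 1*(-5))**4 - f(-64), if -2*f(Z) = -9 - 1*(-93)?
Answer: 2443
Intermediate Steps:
f(Z) = -42 (f(Z) = -(-9 - 1*(-93))/2 = -(-9 + 93)/2 = -1/2*84 = -42)
(2 - 1*(-5))**4 - f(-64) = (2 - 1*(-5))**4 - 1*(-42) = (2 + 5)**4 + 42 = 7**4 + 42 = 2401 + 42 = 2443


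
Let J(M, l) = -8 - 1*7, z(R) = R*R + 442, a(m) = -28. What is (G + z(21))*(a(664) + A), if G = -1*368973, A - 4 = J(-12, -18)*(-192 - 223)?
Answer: -2282526090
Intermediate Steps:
z(R) = 442 + R² (z(R) = R² + 442 = 442 + R²)
J(M, l) = -15 (J(M, l) = -8 - 7 = -15)
A = 6229 (A = 4 - 15*(-192 - 223) = 4 - 15*(-415) = 4 + 6225 = 6229)
G = -368973
(G + z(21))*(a(664) + A) = (-368973 + (442 + 21²))*(-28 + 6229) = (-368973 + (442 + 441))*6201 = (-368973 + 883)*6201 = -368090*6201 = -2282526090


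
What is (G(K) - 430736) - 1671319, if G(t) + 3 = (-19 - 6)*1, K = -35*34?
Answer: -2102083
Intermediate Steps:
K = -1190
G(t) = -28 (G(t) = -3 + (-19 - 6)*1 = -3 - 25*1 = -3 - 25 = -28)
(G(K) - 430736) - 1671319 = (-28 - 430736) - 1671319 = -430764 - 1671319 = -2102083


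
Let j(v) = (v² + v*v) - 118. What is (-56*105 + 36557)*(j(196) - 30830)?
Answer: 1407583468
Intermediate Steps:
j(v) = -118 + 2*v² (j(v) = (v² + v²) - 118 = 2*v² - 118 = -118 + 2*v²)
(-56*105 + 36557)*(j(196) - 30830) = (-56*105 + 36557)*((-118 + 2*196²) - 30830) = (-5880 + 36557)*((-118 + 2*38416) - 30830) = 30677*((-118 + 76832) - 30830) = 30677*(76714 - 30830) = 30677*45884 = 1407583468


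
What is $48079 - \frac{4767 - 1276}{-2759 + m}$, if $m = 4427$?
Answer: $\frac{80192281}{1668} \approx 48077.0$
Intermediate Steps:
$48079 - \frac{4767 - 1276}{-2759 + m} = 48079 - \frac{4767 - 1276}{-2759 + 4427} = 48079 - \frac{3491}{1668} = \frac{80192281}{1668}$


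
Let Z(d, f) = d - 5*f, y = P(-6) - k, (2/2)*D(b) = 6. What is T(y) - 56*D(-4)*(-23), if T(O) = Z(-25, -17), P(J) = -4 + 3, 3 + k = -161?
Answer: 7788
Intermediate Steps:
k = -164 (k = -3 - 161 = -164)
D(b) = 6
P(J) = -1
y = 163 (y = -1 - 1*(-164) = -1 + 164 = 163)
T(O) = 60 (T(O) = -25 - 5*(-17) = -25 + 85 = 60)
T(y) - 56*D(-4)*(-23) = 60 - 56*6*(-23) = 60 - 336*(-23) = 60 + 7728 = 7788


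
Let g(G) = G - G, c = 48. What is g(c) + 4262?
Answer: 4262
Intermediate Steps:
g(G) = 0
g(c) + 4262 = 0 + 4262 = 4262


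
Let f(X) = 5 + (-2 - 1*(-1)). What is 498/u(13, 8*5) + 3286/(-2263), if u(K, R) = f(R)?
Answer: 17965/146 ≈ 123.05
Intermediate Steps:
f(X) = 4 (f(X) = 5 + (-2 + 1) = 5 - 1 = 4)
u(K, R) = 4
498/u(13, 8*5) + 3286/(-2263) = 498/4 + 3286/(-2263) = 498*(¼) + 3286*(-1/2263) = 249/2 - 106/73 = 17965/146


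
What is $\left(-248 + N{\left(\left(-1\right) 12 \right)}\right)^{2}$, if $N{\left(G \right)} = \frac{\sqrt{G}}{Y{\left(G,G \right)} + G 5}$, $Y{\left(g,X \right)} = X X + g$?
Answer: $\frac{\left(8928 - i \sqrt{3}\right)^{2}}{1296} \approx 61504.0 - 23.864 i$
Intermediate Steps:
$Y{\left(g,X \right)} = g + X^{2}$ ($Y{\left(g,X \right)} = X^{2} + g = g + X^{2}$)
$N{\left(G \right)} = \frac{\sqrt{G}}{G^{2} + 6 G}$ ($N{\left(G \right)} = \frac{\sqrt{G}}{\left(G + G^{2}\right) + G 5} = \frac{\sqrt{G}}{\left(G + G^{2}\right) + 5 G} = \frac{\sqrt{G}}{G^{2} + 6 G}$)
$\left(-248 + N{\left(\left(-1\right) 12 \right)}\right)^{2} = \left(-248 + \frac{1}{2 i \sqrt{3} \left(6 - 12\right)}\right)^{2} = \left(-248 + \frac{\left(- \frac{1}{6}\right) i \sqrt{3}}{-6}\right)^{2} = \left(-248 + - \frac{i \sqrt{3}}{6} \left(- \frac{1}{6}\right)\right)^{2} = \left(-248 + \frac{i \sqrt{3}}{36}\right)^{2}$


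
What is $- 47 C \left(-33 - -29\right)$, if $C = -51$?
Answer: $-9588$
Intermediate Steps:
$- 47 C \left(-33 - -29\right) = \left(-47\right) \left(-51\right) \left(-33 - -29\right) = 2397 \left(-33 + 29\right) = 2397 \left(-4\right) = -9588$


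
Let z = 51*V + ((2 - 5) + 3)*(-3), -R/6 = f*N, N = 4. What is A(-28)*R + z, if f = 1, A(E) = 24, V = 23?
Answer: 597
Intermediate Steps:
R = -24 (R = -6*4 = -24)
z = 1173 (z = 51*23 + ((2 - 5) + 3)*(-3) = 1173 + (-3 + 3)*(-3) = 1173 + 0*(-3) = 1173 + 0 = 1173)
A(-28)*R + z = 24*(-24) + 1173 = -576 + 1173 = 597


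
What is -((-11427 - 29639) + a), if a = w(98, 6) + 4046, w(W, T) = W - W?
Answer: 37020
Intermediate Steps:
w(W, T) = 0
a = 4046 (a = 0 + 4046 = 4046)
-((-11427 - 29639) + a) = -((-11427 - 29639) + 4046) = -(-41066 + 4046) = -1*(-37020) = 37020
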